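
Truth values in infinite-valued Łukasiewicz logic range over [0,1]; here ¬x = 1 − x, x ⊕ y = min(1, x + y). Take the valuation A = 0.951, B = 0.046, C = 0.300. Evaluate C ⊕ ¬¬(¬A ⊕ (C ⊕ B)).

¬A = 1 − 0.951 = 0.049
C ⊕ B = min(1, 0.300 + 0.046) = min(1, 0.346) = 0.346
¬A ⊕ (C ⊕ B) = min(1, 0.049 + 0.346) = min(1, 0.395) = 0.395
¬(¬A ⊕ (C ⊕ B)) = 1 − 0.395 = 0.605
¬¬(¬A ⊕ (C ⊕ B)) = 1 − 0.605 = 0.395
C ⊕ ¬¬(¬A ⊕ (C ⊕ B)) = min(1, 0.300 + 0.395) = min(1, 0.695) = 0.695

0.695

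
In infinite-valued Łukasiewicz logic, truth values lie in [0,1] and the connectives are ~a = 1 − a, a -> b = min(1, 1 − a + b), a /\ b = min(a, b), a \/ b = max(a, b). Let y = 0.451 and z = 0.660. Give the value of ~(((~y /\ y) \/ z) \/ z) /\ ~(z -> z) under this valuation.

~y = 1 − 0.451 = 0.549
~y /\ y = min(0.549, 0.451) = 0.451
(~y /\ y) \/ z = max(0.451, 0.660) = 0.660
((~y /\ y) \/ z) \/ z = max(0.660, 0.660) = 0.660
~(((~y /\ y) \/ z) \/ z) = 1 − 0.660 = 0.340
z -> z = min(1, 1 − 0.660 + 0.660) = min(1, 1.000) = 1.000
~(z -> z) = 1 − 1.000 = 0.000
~(((~y /\ y) \/ z) \/ z) /\ ~(z -> z) = min(0.340, 0.000) = 0.000

0.000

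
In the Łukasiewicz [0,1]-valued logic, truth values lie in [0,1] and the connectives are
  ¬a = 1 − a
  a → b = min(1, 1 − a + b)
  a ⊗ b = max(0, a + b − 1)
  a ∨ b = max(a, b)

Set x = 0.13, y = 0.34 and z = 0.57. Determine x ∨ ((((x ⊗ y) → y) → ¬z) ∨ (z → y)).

x ⊗ y = max(0, 0.13 + 0.34 − 1) = max(0, -0.53) = 0.00
(x ⊗ y) → y = min(1, 1 − 0.00 + 0.34) = min(1, 1.34) = 1.00
¬z = 1 − 0.57 = 0.43
((x ⊗ y) → y) → ¬z = min(1, 1 − 1.00 + 0.43) = min(1, 0.43) = 0.43
z → y = min(1, 1 − 0.57 + 0.34) = min(1, 0.77) = 0.77
(((x ⊗ y) → y) → ¬z) ∨ (z → y) = max(0.43, 0.77) = 0.77
x ∨ ((((x ⊗ y) → y) → ¬z) ∨ (z → y)) = max(0.13, 0.77) = 0.77

0.77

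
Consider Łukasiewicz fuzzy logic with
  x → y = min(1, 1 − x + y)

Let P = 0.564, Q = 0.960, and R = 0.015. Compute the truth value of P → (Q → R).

0.491

Q → R = min(1, 1 − 0.960 + 0.015) = min(1, 0.055) = 0.055
P → (Q → R) = min(1, 1 − 0.564 + 0.055) = min(1, 0.491) = 0.491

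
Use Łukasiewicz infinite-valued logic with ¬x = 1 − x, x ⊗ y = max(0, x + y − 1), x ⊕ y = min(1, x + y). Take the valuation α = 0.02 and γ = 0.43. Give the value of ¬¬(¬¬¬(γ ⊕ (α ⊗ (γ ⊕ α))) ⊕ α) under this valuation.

0.59

γ ⊕ α = min(1, 0.43 + 0.02) = min(1, 0.45) = 0.45
α ⊗ (γ ⊕ α) = max(0, 0.02 + 0.45 − 1) = max(0, -0.53) = 0.00
γ ⊕ (α ⊗ (γ ⊕ α)) = min(1, 0.43 + 0.00) = min(1, 0.43) = 0.43
¬(γ ⊕ (α ⊗ (γ ⊕ α))) = 1 − 0.43 = 0.57
¬¬(γ ⊕ (α ⊗ (γ ⊕ α))) = 1 − 0.57 = 0.43
¬¬¬(γ ⊕ (α ⊗ (γ ⊕ α))) = 1 − 0.43 = 0.57
¬¬¬(γ ⊕ (α ⊗ (γ ⊕ α))) ⊕ α = min(1, 0.57 + 0.02) = min(1, 0.59) = 0.59
¬(¬¬¬(γ ⊕ (α ⊗ (γ ⊕ α))) ⊕ α) = 1 − 0.59 = 0.41
¬¬(¬¬¬(γ ⊕ (α ⊗ (γ ⊕ α))) ⊕ α) = 1 − 0.41 = 0.59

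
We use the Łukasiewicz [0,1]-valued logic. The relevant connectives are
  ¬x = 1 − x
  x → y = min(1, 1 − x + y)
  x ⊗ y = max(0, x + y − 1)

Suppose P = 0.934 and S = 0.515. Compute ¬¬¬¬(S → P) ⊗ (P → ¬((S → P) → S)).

S → P = min(1, 1 − 0.515 + 0.934) = min(1, 1.419) = 1.000
¬(S → P) = 1 − 1.000 = 0.000
¬¬(S → P) = 1 − 0.000 = 1.000
¬¬¬(S → P) = 1 − 1.000 = 0.000
¬¬¬¬(S → P) = 1 − 0.000 = 1.000
(S → P) → S = min(1, 1 − 1.000 + 0.515) = min(1, 0.515) = 0.515
¬((S → P) → S) = 1 − 0.515 = 0.485
P → ¬((S → P) → S) = min(1, 1 − 0.934 + 0.485) = min(1, 0.551) = 0.551
¬¬¬¬(S → P) ⊗ (P → ¬((S → P) → S)) = max(0, 1.000 + 0.551 − 1) = max(0, 0.551) = 0.551

0.551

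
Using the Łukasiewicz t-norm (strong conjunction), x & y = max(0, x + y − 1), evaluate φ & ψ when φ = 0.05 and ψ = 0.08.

φ & ψ = max(0, 0.05 + 0.08 − 1) = max(0, -0.87) = 0.00
For comparison, the Gödel (minimum) t-norm min(x, y) would give 0.05.

0.00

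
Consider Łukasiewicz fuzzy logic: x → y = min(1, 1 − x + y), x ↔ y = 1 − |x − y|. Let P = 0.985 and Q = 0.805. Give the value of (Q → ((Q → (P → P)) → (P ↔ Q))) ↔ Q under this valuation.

P → P = min(1, 1 − 0.985 + 0.985) = min(1, 1.000) = 1.000
Q → (P → P) = min(1, 1 − 0.805 + 1.000) = min(1, 1.195) = 1.000
P ↔ Q = 1 − |0.985 − 0.805| = 1 − 0.180 = 0.820
(Q → (P → P)) → (P ↔ Q) = min(1, 1 − 1.000 + 0.820) = min(1, 0.820) = 0.820
Q → ((Q → (P → P)) → (P ↔ Q)) = min(1, 1 − 0.805 + 0.820) = min(1, 1.015) = 1.000
(Q → ((Q → (P → P)) → (P ↔ Q))) ↔ Q = 1 − |1.000 − 0.805| = 1 − 0.195 = 0.805

0.805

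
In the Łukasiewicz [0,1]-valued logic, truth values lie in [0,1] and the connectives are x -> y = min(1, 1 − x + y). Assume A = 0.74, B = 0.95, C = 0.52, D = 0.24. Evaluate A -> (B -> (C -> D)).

1.00

C -> D = min(1, 1 − 0.52 + 0.24) = min(1, 0.72) = 0.72
B -> (C -> D) = min(1, 1 − 0.95 + 0.72) = min(1, 0.77) = 0.77
A -> (B -> (C -> D)) = min(1, 1 − 0.74 + 0.77) = min(1, 1.03) = 1.00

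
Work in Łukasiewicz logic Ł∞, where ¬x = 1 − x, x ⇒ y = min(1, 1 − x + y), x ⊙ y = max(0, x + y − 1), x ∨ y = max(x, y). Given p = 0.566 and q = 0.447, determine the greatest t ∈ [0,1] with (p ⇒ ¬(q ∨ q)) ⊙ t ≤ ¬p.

q ∨ q = max(0.447, 0.447) = 0.447
¬(q ∨ q) = 1 − 0.447 = 0.553
p ⇒ ¬(q ∨ q) = min(1, 1 − 0.566 + 0.553) = min(1, 0.987) = 0.987
So the left factor is p ⇒ ¬(q ∨ q) = 0.987.
¬p = 1 − 0.566 = 0.434
So the right-hand bound is ¬p = 0.434.
The residuum of the Łukasiewicz t-norm gives the supremum: min(1, 1 − 0.987 + 0.434).
1 − 0.987 + 0.434 = 0.447, so t = min(1, 0.447) = 0.447.
Check: 0.987 ⊙ 0.447 = max(0, 0.434) = 0.434 ≤ 0.434.

0.447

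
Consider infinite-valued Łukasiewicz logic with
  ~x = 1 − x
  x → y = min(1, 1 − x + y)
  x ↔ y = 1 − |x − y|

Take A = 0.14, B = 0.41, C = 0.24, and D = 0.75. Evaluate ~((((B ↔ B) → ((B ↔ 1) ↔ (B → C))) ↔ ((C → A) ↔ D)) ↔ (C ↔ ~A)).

0.35

B ↔ B = 1 − |0.41 − 0.41| = 1 − 0.00 = 1.00
B ↔ 1 = 1 − |0.41 − 1.00| = 1 − 0.59 = 0.41
B → C = min(1, 1 − 0.41 + 0.24) = min(1, 0.83) = 0.83
(B ↔ 1) ↔ (B → C) = 1 − |0.41 − 0.83| = 1 − 0.42 = 0.58
(B ↔ B) → ((B ↔ 1) ↔ (B → C)) = min(1, 1 − 1.00 + 0.58) = min(1, 0.58) = 0.58
C → A = min(1, 1 − 0.24 + 0.14) = min(1, 0.90) = 0.90
(C → A) ↔ D = 1 − |0.90 − 0.75| = 1 − 0.15 = 0.85
((B ↔ B) → ((B ↔ 1) ↔ (B → C))) ↔ ((C → A) ↔ D) = 1 − |0.58 − 0.85| = 1 − 0.27 = 0.73
~A = 1 − 0.14 = 0.86
C ↔ ~A = 1 − |0.24 − 0.86| = 1 − 0.62 = 0.38
(((B ↔ B) → ((B ↔ 1) ↔ (B → C))) ↔ ((C → A) ↔ D)) ↔ (C ↔ ~A) = 1 − |0.73 − 0.38| = 1 − 0.35 = 0.65
~((((B ↔ B) → ((B ↔ 1) ↔ (B → C))) ↔ ((C → A) ↔ D)) ↔ (C ↔ ~A)) = 1 − 0.65 = 0.35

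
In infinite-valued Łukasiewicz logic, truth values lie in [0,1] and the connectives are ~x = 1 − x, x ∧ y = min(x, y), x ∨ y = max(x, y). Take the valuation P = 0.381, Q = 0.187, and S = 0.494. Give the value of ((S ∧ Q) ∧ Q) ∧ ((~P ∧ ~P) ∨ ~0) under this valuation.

0.187

S ∧ Q = min(0.494, 0.187) = 0.187
(S ∧ Q) ∧ Q = min(0.187, 0.187) = 0.187
~P = 1 − 0.381 = 0.619
~P ∧ ~P = min(0.619, 0.619) = 0.619
~0 = 1 − 0.000 = 1.000
(~P ∧ ~P) ∨ ~0 = max(0.619, 1.000) = 1.000
((S ∧ Q) ∧ Q) ∧ ((~P ∧ ~P) ∨ ~0) = min(0.187, 1.000) = 0.187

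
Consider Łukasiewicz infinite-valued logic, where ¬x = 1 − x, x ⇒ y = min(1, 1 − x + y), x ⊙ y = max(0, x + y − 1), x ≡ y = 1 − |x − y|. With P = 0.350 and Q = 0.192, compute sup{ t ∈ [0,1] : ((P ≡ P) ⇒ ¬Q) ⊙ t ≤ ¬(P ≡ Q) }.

0.350

P ≡ P = 1 − |0.350 − 0.350| = 1 − 0.000 = 1.000
¬Q = 1 − 0.192 = 0.808
(P ≡ P) ⇒ ¬Q = min(1, 1 − 1.000 + 0.808) = min(1, 0.808) = 0.808
So the left factor is (P ≡ P) ⇒ ¬Q = 0.808.
P ≡ Q = 1 − |0.350 − 0.192| = 1 − 0.158 = 0.842
¬(P ≡ Q) = 1 − 0.842 = 0.158
So the right-hand bound is ¬(P ≡ Q) = 0.158.
The residuum of the Łukasiewicz t-norm gives the supremum: min(1, 1 − 0.808 + 0.158).
1 − 0.808 + 0.158 = 0.350, so t = min(1, 0.350) = 0.350.
Check: 0.808 ⊙ 0.350 = max(0, 0.158) = 0.158 ≤ 0.158.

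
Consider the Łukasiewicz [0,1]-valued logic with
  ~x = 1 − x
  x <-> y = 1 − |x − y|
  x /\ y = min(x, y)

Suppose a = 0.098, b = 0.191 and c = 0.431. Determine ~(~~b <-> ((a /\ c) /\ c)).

0.093

~b = 1 − 0.191 = 0.809
~~b = 1 − 0.809 = 0.191
a /\ c = min(0.098, 0.431) = 0.098
(a /\ c) /\ c = min(0.098, 0.431) = 0.098
~~b <-> ((a /\ c) /\ c) = 1 − |0.191 − 0.098| = 1 − 0.093 = 0.907
~(~~b <-> ((a /\ c) /\ c)) = 1 − 0.907 = 0.093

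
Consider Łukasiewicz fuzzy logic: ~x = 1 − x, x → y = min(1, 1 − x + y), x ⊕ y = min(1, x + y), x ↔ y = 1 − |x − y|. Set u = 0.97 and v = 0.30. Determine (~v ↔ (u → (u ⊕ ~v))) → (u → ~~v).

~v = 1 − 0.30 = 0.70
u ⊕ ~v = min(1, 0.97 + 0.70) = min(1, 1.67) = 1.00
u → (u ⊕ ~v) = min(1, 1 − 0.97 + 1.00) = min(1, 1.03) = 1.00
~v ↔ (u → (u ⊕ ~v)) = 1 − |0.70 − 1.00| = 1 − 0.30 = 0.70
~~v = 1 − 0.70 = 0.30
u → ~~v = min(1, 1 − 0.97 + 0.30) = min(1, 0.33) = 0.33
(~v ↔ (u → (u ⊕ ~v))) → (u → ~~v) = min(1, 1 − 0.70 + 0.33) = min(1, 0.63) = 0.63

0.63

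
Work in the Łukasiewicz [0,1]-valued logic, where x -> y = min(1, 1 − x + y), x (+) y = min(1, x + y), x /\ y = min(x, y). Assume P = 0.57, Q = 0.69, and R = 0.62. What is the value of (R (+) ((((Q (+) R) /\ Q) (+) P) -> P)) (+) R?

Q (+) R = min(1, 0.69 + 0.62) = min(1, 1.31) = 1.00
(Q (+) R) /\ Q = min(1.00, 0.69) = 0.69
((Q (+) R) /\ Q) (+) P = min(1, 0.69 + 0.57) = min(1, 1.26) = 1.00
(((Q (+) R) /\ Q) (+) P) -> P = min(1, 1 − 1.00 + 0.57) = min(1, 0.57) = 0.57
R (+) ((((Q (+) R) /\ Q) (+) P) -> P) = min(1, 0.62 + 0.57) = min(1, 1.19) = 1.00
(R (+) ((((Q (+) R) /\ Q) (+) P) -> P)) (+) R = min(1, 1.00 + 0.62) = min(1, 1.62) = 1.00

1.00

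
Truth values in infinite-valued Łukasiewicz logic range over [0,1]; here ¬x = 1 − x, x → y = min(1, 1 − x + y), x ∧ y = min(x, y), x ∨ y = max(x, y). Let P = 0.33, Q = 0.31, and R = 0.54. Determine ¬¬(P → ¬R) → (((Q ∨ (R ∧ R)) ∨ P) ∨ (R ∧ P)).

¬R = 1 − 0.54 = 0.46
P → ¬R = min(1, 1 − 0.33 + 0.46) = min(1, 1.13) = 1.00
¬(P → ¬R) = 1 − 1.00 = 0.00
¬¬(P → ¬R) = 1 − 0.00 = 1.00
R ∧ R = min(0.54, 0.54) = 0.54
Q ∨ (R ∧ R) = max(0.31, 0.54) = 0.54
(Q ∨ (R ∧ R)) ∨ P = max(0.54, 0.33) = 0.54
R ∧ P = min(0.54, 0.33) = 0.33
((Q ∨ (R ∧ R)) ∨ P) ∨ (R ∧ P) = max(0.54, 0.33) = 0.54
¬¬(P → ¬R) → (((Q ∨ (R ∧ R)) ∨ P) ∨ (R ∧ P)) = min(1, 1 − 1.00 + 0.54) = min(1, 0.54) = 0.54

0.54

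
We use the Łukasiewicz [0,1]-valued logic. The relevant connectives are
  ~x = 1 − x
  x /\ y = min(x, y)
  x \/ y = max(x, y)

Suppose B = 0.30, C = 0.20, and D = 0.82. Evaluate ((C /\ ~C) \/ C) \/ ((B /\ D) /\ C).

0.20

~C = 1 − 0.20 = 0.80
C /\ ~C = min(0.20, 0.80) = 0.20
(C /\ ~C) \/ C = max(0.20, 0.20) = 0.20
B /\ D = min(0.30, 0.82) = 0.30
(B /\ D) /\ C = min(0.30, 0.20) = 0.20
((C /\ ~C) \/ C) \/ ((B /\ D) /\ C) = max(0.20, 0.20) = 0.20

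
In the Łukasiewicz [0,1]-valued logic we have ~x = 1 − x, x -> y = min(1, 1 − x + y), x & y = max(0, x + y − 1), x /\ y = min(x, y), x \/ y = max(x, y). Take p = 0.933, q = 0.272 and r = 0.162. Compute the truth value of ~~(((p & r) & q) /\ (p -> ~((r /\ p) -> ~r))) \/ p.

0.933

p & r = max(0, 0.933 + 0.162 − 1) = max(0, 0.095) = 0.095
(p & r) & q = max(0, 0.095 + 0.272 − 1) = max(0, -0.633) = 0.000
r /\ p = min(0.162, 0.933) = 0.162
~r = 1 − 0.162 = 0.838
(r /\ p) -> ~r = min(1, 1 − 0.162 + 0.838) = min(1, 1.676) = 1.000
~((r /\ p) -> ~r) = 1 − 1.000 = 0.000
p -> ~((r /\ p) -> ~r) = min(1, 1 − 0.933 + 0.000) = min(1, 0.067) = 0.067
((p & r) & q) /\ (p -> ~((r /\ p) -> ~r)) = min(0.000, 0.067) = 0.000
~(((p & r) & q) /\ (p -> ~((r /\ p) -> ~r))) = 1 − 0.000 = 1.000
~~(((p & r) & q) /\ (p -> ~((r /\ p) -> ~r))) = 1 − 1.000 = 0.000
~~(((p & r) & q) /\ (p -> ~((r /\ p) -> ~r))) \/ p = max(0.000, 0.933) = 0.933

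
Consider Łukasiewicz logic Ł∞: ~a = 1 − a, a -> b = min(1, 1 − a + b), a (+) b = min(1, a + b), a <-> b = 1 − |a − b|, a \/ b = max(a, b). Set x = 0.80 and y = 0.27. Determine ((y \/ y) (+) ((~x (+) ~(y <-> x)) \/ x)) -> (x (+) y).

1.00

y \/ y = max(0.27, 0.27) = 0.27
~x = 1 − 0.80 = 0.20
y <-> x = 1 − |0.27 − 0.80| = 1 − 0.53 = 0.47
~(y <-> x) = 1 − 0.47 = 0.53
~x (+) ~(y <-> x) = min(1, 0.20 + 0.53) = min(1, 0.73) = 0.73
(~x (+) ~(y <-> x)) \/ x = max(0.73, 0.80) = 0.80
(y \/ y) (+) ((~x (+) ~(y <-> x)) \/ x) = min(1, 0.27 + 0.80) = min(1, 1.07) = 1.00
x (+) y = min(1, 0.80 + 0.27) = min(1, 1.07) = 1.00
((y \/ y) (+) ((~x (+) ~(y <-> x)) \/ x)) -> (x (+) y) = min(1, 1 − 1.00 + 1.00) = min(1, 1.00) = 1.00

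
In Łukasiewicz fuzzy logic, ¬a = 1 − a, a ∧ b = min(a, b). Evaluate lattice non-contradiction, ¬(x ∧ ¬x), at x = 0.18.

0.82

¬x = 1 − 0.18 = 0.82
x ∧ ¬x = min(0.18, 0.82) = 0.18
¬(x ∧ ¬x) = 1 − 0.18 = 0.82
(The value 0.82 < 1 shows this instance is not satisfied; not a Ł∞-tautology — its value is 1 − min(a, 1−a).)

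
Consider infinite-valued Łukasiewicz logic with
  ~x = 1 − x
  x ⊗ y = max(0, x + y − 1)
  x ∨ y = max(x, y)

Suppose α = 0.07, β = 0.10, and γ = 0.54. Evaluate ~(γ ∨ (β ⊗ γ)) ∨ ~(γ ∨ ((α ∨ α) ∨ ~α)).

0.46

β ⊗ γ = max(0, 0.10 + 0.54 − 1) = max(0, -0.36) = 0.00
γ ∨ (β ⊗ γ) = max(0.54, 0.00) = 0.54
~(γ ∨ (β ⊗ γ)) = 1 − 0.54 = 0.46
α ∨ α = max(0.07, 0.07) = 0.07
~α = 1 − 0.07 = 0.93
(α ∨ α) ∨ ~α = max(0.07, 0.93) = 0.93
γ ∨ ((α ∨ α) ∨ ~α) = max(0.54, 0.93) = 0.93
~(γ ∨ ((α ∨ α) ∨ ~α)) = 1 − 0.93 = 0.07
~(γ ∨ (β ⊗ γ)) ∨ ~(γ ∨ ((α ∨ α) ∨ ~α)) = max(0.46, 0.07) = 0.46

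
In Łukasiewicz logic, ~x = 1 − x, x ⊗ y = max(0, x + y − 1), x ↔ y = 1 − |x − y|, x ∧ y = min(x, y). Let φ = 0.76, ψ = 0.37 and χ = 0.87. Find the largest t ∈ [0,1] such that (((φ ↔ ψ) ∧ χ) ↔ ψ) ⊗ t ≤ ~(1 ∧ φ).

φ ↔ ψ = 1 − |0.76 − 0.37| = 1 − 0.39 = 0.61
(φ ↔ ψ) ∧ χ = min(0.61, 0.87) = 0.61
((φ ↔ ψ) ∧ χ) ↔ ψ = 1 − |0.61 − 0.37| = 1 − 0.24 = 0.76
So the left factor is ((φ ↔ ψ) ∧ χ) ↔ ψ = 0.76.
1 ∧ φ = min(1.00, 0.76) = 0.76
~(1 ∧ φ) = 1 − 0.76 = 0.24
So the right-hand bound is ~(1 ∧ φ) = 0.24.
The residuum of the Łukasiewicz t-norm gives the supremum: min(1, 1 − 0.76 + 0.24).
1 − 0.76 + 0.24 = 0.48, so t = min(1, 0.48) = 0.48.
Check: 0.76 ⊗ 0.48 = max(0, 0.24) = 0.24 ≤ 0.24.

0.48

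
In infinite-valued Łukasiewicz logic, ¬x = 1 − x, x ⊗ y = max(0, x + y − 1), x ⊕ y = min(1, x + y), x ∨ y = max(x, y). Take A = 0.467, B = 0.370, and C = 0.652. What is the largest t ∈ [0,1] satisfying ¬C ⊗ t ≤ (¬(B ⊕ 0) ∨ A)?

¬C = 1 − 0.652 = 0.348
So the left factor is ¬C = 0.348.
B ⊕ 0 = min(1, 0.370 + 0.000) = min(1, 0.370) = 0.370
¬(B ⊕ 0) = 1 − 0.370 = 0.630
¬(B ⊕ 0) ∨ A = max(0.630, 0.467) = 0.630
So the right-hand bound is ¬(B ⊕ 0) ∨ A = 0.630.
The residuum of the Łukasiewicz t-norm gives the supremum: min(1, 1 − 0.348 + 0.630).
1 − 0.348 + 0.630 = 1.282, so t = min(1, 1.282) = 1.000.
Check: 0.348 ⊗ 1.000 = max(0, 0.348) = 0.348 ≤ 0.630.

1.000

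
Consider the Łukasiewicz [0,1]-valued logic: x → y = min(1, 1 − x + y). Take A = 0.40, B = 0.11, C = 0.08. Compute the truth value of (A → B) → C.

0.37

A → B = min(1, 1 − 0.40 + 0.11) = min(1, 0.71) = 0.71
(A → B) → C = min(1, 1 − 0.71 + 0.08) = min(1, 0.37) = 0.37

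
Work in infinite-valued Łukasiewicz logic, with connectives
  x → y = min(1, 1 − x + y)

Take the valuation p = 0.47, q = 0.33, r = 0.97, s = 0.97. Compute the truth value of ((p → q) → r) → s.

p → q = min(1, 1 − 0.47 + 0.33) = min(1, 0.86) = 0.86
(p → q) → r = min(1, 1 − 0.86 + 0.97) = min(1, 1.11) = 1.00
((p → q) → r) → s = min(1, 1 − 1.00 + 0.97) = min(1, 0.97) = 0.97

0.97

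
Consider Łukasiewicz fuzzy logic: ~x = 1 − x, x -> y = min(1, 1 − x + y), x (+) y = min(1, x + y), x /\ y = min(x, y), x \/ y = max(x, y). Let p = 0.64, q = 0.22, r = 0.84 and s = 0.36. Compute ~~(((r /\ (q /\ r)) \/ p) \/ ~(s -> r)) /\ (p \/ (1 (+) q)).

0.64

q /\ r = min(0.22, 0.84) = 0.22
r /\ (q /\ r) = min(0.84, 0.22) = 0.22
(r /\ (q /\ r)) \/ p = max(0.22, 0.64) = 0.64
s -> r = min(1, 1 − 0.36 + 0.84) = min(1, 1.48) = 1.00
~(s -> r) = 1 − 1.00 = 0.00
((r /\ (q /\ r)) \/ p) \/ ~(s -> r) = max(0.64, 0.00) = 0.64
~(((r /\ (q /\ r)) \/ p) \/ ~(s -> r)) = 1 − 0.64 = 0.36
~~(((r /\ (q /\ r)) \/ p) \/ ~(s -> r)) = 1 − 0.36 = 0.64
1 (+) q = min(1, 1.00 + 0.22) = min(1, 1.22) = 1.00
p \/ (1 (+) q) = max(0.64, 1.00) = 1.00
~~(((r /\ (q /\ r)) \/ p) \/ ~(s -> r)) /\ (p \/ (1 (+) q)) = min(0.64, 1.00) = 0.64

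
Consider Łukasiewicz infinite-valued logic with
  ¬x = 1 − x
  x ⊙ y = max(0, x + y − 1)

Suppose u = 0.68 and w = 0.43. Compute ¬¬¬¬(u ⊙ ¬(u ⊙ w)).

0.57

u ⊙ w = max(0, 0.68 + 0.43 − 1) = max(0, 0.11) = 0.11
¬(u ⊙ w) = 1 − 0.11 = 0.89
u ⊙ ¬(u ⊙ w) = max(0, 0.68 + 0.89 − 1) = max(0, 0.57) = 0.57
¬(u ⊙ ¬(u ⊙ w)) = 1 − 0.57 = 0.43
¬¬(u ⊙ ¬(u ⊙ w)) = 1 − 0.43 = 0.57
¬¬¬(u ⊙ ¬(u ⊙ w)) = 1 − 0.57 = 0.43
¬¬¬¬(u ⊙ ¬(u ⊙ w)) = 1 − 0.43 = 0.57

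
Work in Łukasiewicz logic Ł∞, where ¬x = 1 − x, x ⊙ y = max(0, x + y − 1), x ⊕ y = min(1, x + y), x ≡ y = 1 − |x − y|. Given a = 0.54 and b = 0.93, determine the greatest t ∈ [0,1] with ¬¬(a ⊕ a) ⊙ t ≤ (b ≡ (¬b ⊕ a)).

0.68

a ⊕ a = min(1, 0.54 + 0.54) = min(1, 1.08) = 1.00
¬(a ⊕ a) = 1 − 1.00 = 0.00
¬¬(a ⊕ a) = 1 − 0.00 = 1.00
So the left factor is ¬¬(a ⊕ a) = 1.00.
¬b = 1 − 0.93 = 0.07
¬b ⊕ a = min(1, 0.07 + 0.54) = min(1, 0.61) = 0.61
b ≡ (¬b ⊕ a) = 1 − |0.93 − 0.61| = 1 − 0.32 = 0.68
So the right-hand bound is b ≡ (¬b ⊕ a) = 0.68.
The residuum of the Łukasiewicz t-norm gives the supremum: min(1, 1 − 1.00 + 0.68).
1 − 1.00 + 0.68 = 0.68, so t = min(1, 0.68) = 0.68.
Check: 1.00 ⊙ 0.68 = max(0, 0.68) = 0.68 ≤ 0.68.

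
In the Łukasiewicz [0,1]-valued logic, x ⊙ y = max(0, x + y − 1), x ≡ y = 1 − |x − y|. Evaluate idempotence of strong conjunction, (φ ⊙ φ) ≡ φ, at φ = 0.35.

φ ⊙ φ = max(0, 0.35 + 0.35 − 1) = max(0, -0.30) = 0.00
(φ ⊙ φ) ≡ φ = 1 − |0.00 − 0.35| = 1 − 0.35 = 0.65
(The value 0.65 < 1 shows this instance is not satisfied; fails in Ł∞ since a ⊗ a = max(0, 2a−1) ≠ a in general.)

0.65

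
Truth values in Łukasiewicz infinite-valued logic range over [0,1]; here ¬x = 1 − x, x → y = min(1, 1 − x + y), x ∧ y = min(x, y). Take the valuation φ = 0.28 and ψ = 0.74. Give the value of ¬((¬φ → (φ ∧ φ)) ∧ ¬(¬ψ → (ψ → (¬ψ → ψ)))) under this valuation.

¬φ = 1 − 0.28 = 0.72
φ ∧ φ = min(0.28, 0.28) = 0.28
¬φ → (φ ∧ φ) = min(1, 1 − 0.72 + 0.28) = min(1, 0.56) = 0.56
¬ψ = 1 − 0.74 = 0.26
¬ψ → ψ = min(1, 1 − 0.26 + 0.74) = min(1, 1.48) = 1.00
ψ → (¬ψ → ψ) = min(1, 1 − 0.74 + 1.00) = min(1, 1.26) = 1.00
¬ψ → (ψ → (¬ψ → ψ)) = min(1, 1 − 0.26 + 1.00) = min(1, 1.74) = 1.00
¬(¬ψ → (ψ → (¬ψ → ψ))) = 1 − 1.00 = 0.00
(¬φ → (φ ∧ φ)) ∧ ¬(¬ψ → (ψ → (¬ψ → ψ))) = min(0.56, 0.00) = 0.00
¬((¬φ → (φ ∧ φ)) ∧ ¬(¬ψ → (ψ → (¬ψ → ψ)))) = 1 − 0.00 = 1.00

1.00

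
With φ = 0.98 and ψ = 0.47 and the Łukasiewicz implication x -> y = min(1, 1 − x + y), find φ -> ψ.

φ -> ψ = min(1, 1 − 0.98 + 0.47) = min(1, 0.49) = 0.49
For comparison, the Gödel implication (1 if x ≤ y else y) would give 0.47.

0.49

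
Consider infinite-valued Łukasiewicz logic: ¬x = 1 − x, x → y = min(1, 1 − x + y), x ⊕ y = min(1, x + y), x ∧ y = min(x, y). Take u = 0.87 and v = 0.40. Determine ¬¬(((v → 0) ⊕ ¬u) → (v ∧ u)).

0.67

v → 0 = min(1, 1 − 0.40 + 0.00) = min(1, 0.60) = 0.60
¬u = 1 − 0.87 = 0.13
(v → 0) ⊕ ¬u = min(1, 0.60 + 0.13) = min(1, 0.73) = 0.73
v ∧ u = min(0.40, 0.87) = 0.40
((v → 0) ⊕ ¬u) → (v ∧ u) = min(1, 1 − 0.73 + 0.40) = min(1, 0.67) = 0.67
¬(((v → 0) ⊕ ¬u) → (v ∧ u)) = 1 − 0.67 = 0.33
¬¬(((v → 0) ⊕ ¬u) → (v ∧ u)) = 1 − 0.33 = 0.67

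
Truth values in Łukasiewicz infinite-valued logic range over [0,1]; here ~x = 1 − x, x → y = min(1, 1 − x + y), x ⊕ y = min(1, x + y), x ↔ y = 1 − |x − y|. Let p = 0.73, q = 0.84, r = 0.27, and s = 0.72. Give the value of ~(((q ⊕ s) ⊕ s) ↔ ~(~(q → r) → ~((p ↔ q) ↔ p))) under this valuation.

q ⊕ s = min(1, 0.84 + 0.72) = min(1, 1.56) = 1.00
(q ⊕ s) ⊕ s = min(1, 1.00 + 0.72) = min(1, 1.72) = 1.00
q → r = min(1, 1 − 0.84 + 0.27) = min(1, 0.43) = 0.43
~(q → r) = 1 − 0.43 = 0.57
p ↔ q = 1 − |0.73 − 0.84| = 1 − 0.11 = 0.89
(p ↔ q) ↔ p = 1 − |0.89 − 0.73| = 1 − 0.16 = 0.84
~((p ↔ q) ↔ p) = 1 − 0.84 = 0.16
~(q → r) → ~((p ↔ q) ↔ p) = min(1, 1 − 0.57 + 0.16) = min(1, 0.59) = 0.59
~(~(q → r) → ~((p ↔ q) ↔ p)) = 1 − 0.59 = 0.41
((q ⊕ s) ⊕ s) ↔ ~(~(q → r) → ~((p ↔ q) ↔ p)) = 1 − |1.00 − 0.41| = 1 − 0.59 = 0.41
~(((q ⊕ s) ⊕ s) ↔ ~(~(q → r) → ~((p ↔ q) ↔ p))) = 1 − 0.41 = 0.59

0.59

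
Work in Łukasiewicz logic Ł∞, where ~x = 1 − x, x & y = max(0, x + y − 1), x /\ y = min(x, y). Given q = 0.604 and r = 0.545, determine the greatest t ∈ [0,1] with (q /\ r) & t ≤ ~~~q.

q /\ r = min(0.604, 0.545) = 0.545
So the left factor is q /\ r = 0.545.
~q = 1 − 0.604 = 0.396
~~q = 1 − 0.396 = 0.604
~~~q = 1 − 0.604 = 0.396
So the right-hand bound is ~~~q = 0.396.
The residuum of the Łukasiewicz t-norm gives the supremum: min(1, 1 − 0.545 + 0.396).
1 − 0.545 + 0.396 = 0.851, so t = min(1, 0.851) = 0.851.
Check: 0.545 & 0.851 = max(0, 0.396) = 0.396 ≤ 0.396.

0.851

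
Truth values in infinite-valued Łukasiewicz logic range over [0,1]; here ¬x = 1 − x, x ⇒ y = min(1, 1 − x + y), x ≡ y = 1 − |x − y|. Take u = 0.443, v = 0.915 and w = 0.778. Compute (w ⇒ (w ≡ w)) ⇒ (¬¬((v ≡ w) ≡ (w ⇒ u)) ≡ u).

w ≡ w = 1 − |0.778 − 0.778| = 1 − 0.000 = 1.000
w ⇒ (w ≡ w) = min(1, 1 − 0.778 + 1.000) = min(1, 1.222) = 1.000
v ≡ w = 1 − |0.915 − 0.778| = 1 − 0.137 = 0.863
w ⇒ u = min(1, 1 − 0.778 + 0.443) = min(1, 0.665) = 0.665
(v ≡ w) ≡ (w ⇒ u) = 1 − |0.863 − 0.665| = 1 − 0.198 = 0.802
¬((v ≡ w) ≡ (w ⇒ u)) = 1 − 0.802 = 0.198
¬¬((v ≡ w) ≡ (w ⇒ u)) = 1 − 0.198 = 0.802
¬¬((v ≡ w) ≡ (w ⇒ u)) ≡ u = 1 − |0.802 − 0.443| = 1 − 0.359 = 0.641
(w ⇒ (w ≡ w)) ⇒ (¬¬((v ≡ w) ≡ (w ⇒ u)) ≡ u) = min(1, 1 − 1.000 + 0.641) = min(1, 0.641) = 0.641

0.641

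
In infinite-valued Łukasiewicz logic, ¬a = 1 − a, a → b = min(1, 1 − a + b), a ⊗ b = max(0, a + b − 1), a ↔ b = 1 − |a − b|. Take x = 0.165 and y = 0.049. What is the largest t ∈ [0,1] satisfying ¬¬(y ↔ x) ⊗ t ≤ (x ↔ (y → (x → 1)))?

y ↔ x = 1 − |0.049 − 0.165| = 1 − 0.116 = 0.884
¬(y ↔ x) = 1 − 0.884 = 0.116
¬¬(y ↔ x) = 1 − 0.116 = 0.884
So the left factor is ¬¬(y ↔ x) = 0.884.
x → 1 = min(1, 1 − 0.165 + 1.000) = min(1, 1.835) = 1.000
y → (x → 1) = min(1, 1 − 0.049 + 1.000) = min(1, 1.951) = 1.000
x ↔ (y → (x → 1)) = 1 − |0.165 − 1.000| = 1 − 0.835 = 0.165
So the right-hand bound is x ↔ (y → (x → 1)) = 0.165.
The residuum of the Łukasiewicz t-norm gives the supremum: min(1, 1 − 0.884 + 0.165).
1 − 0.884 + 0.165 = 0.281, so t = min(1, 0.281) = 0.281.
Check: 0.884 ⊗ 0.281 = max(0, 0.165) = 0.165 ≤ 0.165.

0.281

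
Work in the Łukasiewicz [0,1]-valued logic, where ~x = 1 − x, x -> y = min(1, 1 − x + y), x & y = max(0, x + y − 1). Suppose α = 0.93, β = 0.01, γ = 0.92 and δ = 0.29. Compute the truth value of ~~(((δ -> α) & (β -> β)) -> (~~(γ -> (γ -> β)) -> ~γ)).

δ -> α = min(1, 1 − 0.29 + 0.93) = min(1, 1.64) = 1.00
β -> β = min(1, 1 − 0.01 + 0.01) = min(1, 1.00) = 1.00
(δ -> α) & (β -> β) = max(0, 1.00 + 1.00 − 1) = max(0, 1.00) = 1.00
γ -> β = min(1, 1 − 0.92 + 0.01) = min(1, 0.09) = 0.09
γ -> (γ -> β) = min(1, 1 − 0.92 + 0.09) = min(1, 0.17) = 0.17
~(γ -> (γ -> β)) = 1 − 0.17 = 0.83
~~(γ -> (γ -> β)) = 1 − 0.83 = 0.17
~γ = 1 − 0.92 = 0.08
~~(γ -> (γ -> β)) -> ~γ = min(1, 1 − 0.17 + 0.08) = min(1, 0.91) = 0.91
((δ -> α) & (β -> β)) -> (~~(γ -> (γ -> β)) -> ~γ) = min(1, 1 − 1.00 + 0.91) = min(1, 0.91) = 0.91
~(((δ -> α) & (β -> β)) -> (~~(γ -> (γ -> β)) -> ~γ)) = 1 − 0.91 = 0.09
~~(((δ -> α) & (β -> β)) -> (~~(γ -> (γ -> β)) -> ~γ)) = 1 − 0.09 = 0.91

0.91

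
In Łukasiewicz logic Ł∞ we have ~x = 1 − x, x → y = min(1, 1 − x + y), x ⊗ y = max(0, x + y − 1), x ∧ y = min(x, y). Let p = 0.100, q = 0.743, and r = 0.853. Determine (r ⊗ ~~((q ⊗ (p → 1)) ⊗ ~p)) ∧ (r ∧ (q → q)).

p → 1 = min(1, 1 − 0.100 + 1.000) = min(1, 1.900) = 1.000
q ⊗ (p → 1) = max(0, 0.743 + 1.000 − 1) = max(0, 0.743) = 0.743
~p = 1 − 0.100 = 0.900
(q ⊗ (p → 1)) ⊗ ~p = max(0, 0.743 + 0.900 − 1) = max(0, 0.643) = 0.643
~((q ⊗ (p → 1)) ⊗ ~p) = 1 − 0.643 = 0.357
~~((q ⊗ (p → 1)) ⊗ ~p) = 1 − 0.357 = 0.643
r ⊗ ~~((q ⊗ (p → 1)) ⊗ ~p) = max(0, 0.853 + 0.643 − 1) = max(0, 0.496) = 0.496
q → q = min(1, 1 − 0.743 + 0.743) = min(1, 1.000) = 1.000
r ∧ (q → q) = min(0.853, 1.000) = 0.853
(r ⊗ ~~((q ⊗ (p → 1)) ⊗ ~p)) ∧ (r ∧ (q → q)) = min(0.496, 0.853) = 0.496

0.496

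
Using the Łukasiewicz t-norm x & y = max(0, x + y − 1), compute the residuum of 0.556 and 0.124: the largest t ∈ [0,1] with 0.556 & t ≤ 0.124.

0.568

The residuum of the Łukasiewicz t-norm gives the supremum: min(1, 1 − 0.556 + 0.124).
1 − 0.556 + 0.124 = 0.568, so t = min(1, 0.568) = 0.568.
Check: 0.556 & 0.568 = max(0, 0.124) = 0.124 ≤ 0.124.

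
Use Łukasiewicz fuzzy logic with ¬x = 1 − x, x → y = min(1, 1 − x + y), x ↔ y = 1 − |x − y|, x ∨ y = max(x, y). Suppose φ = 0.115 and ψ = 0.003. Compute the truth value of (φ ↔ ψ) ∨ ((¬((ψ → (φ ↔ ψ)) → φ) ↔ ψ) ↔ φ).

φ ↔ ψ = 1 − |0.115 − 0.003| = 1 − 0.112 = 0.888
ψ → (φ ↔ ψ) = min(1, 1 − 0.003 + 0.888) = min(1, 1.885) = 1.000
(ψ → (φ ↔ ψ)) → φ = min(1, 1 − 1.000 + 0.115) = min(1, 0.115) = 0.115
¬((ψ → (φ ↔ ψ)) → φ) = 1 − 0.115 = 0.885
¬((ψ → (φ ↔ ψ)) → φ) ↔ ψ = 1 − |0.885 − 0.003| = 1 − 0.882 = 0.118
(¬((ψ → (φ ↔ ψ)) → φ) ↔ ψ) ↔ φ = 1 − |0.118 − 0.115| = 1 − 0.003 = 0.997
(φ ↔ ψ) ∨ ((¬((ψ → (φ ↔ ψ)) → φ) ↔ ψ) ↔ φ) = max(0.888, 0.997) = 0.997

0.997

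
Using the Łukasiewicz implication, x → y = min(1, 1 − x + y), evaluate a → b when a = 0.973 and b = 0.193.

a → b = min(1, 1 − 0.973 + 0.193) = min(1, 0.220) = 0.220
For comparison, the Gödel implication (1 if x ≤ y else y) would give 0.193.

0.220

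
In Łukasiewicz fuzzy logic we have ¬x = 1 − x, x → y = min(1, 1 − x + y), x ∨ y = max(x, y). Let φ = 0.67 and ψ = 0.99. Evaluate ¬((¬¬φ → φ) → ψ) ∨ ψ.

¬φ = 1 − 0.67 = 0.33
¬¬φ = 1 − 0.33 = 0.67
¬¬φ → φ = min(1, 1 − 0.67 + 0.67) = min(1, 1.00) = 1.00
(¬¬φ → φ) → ψ = min(1, 1 − 1.00 + 0.99) = min(1, 0.99) = 0.99
¬((¬¬φ → φ) → ψ) = 1 − 0.99 = 0.01
¬((¬¬φ → φ) → ψ) ∨ ψ = max(0.01, 0.99) = 0.99

0.99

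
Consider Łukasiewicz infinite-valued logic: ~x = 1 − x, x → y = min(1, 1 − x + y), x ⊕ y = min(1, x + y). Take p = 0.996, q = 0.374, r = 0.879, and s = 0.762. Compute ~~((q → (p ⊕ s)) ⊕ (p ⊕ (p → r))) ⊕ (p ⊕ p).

p ⊕ s = min(1, 0.996 + 0.762) = min(1, 1.758) = 1.000
q → (p ⊕ s) = min(1, 1 − 0.374 + 1.000) = min(1, 1.626) = 1.000
p → r = min(1, 1 − 0.996 + 0.879) = min(1, 0.883) = 0.883
p ⊕ (p → r) = min(1, 0.996 + 0.883) = min(1, 1.879) = 1.000
(q → (p ⊕ s)) ⊕ (p ⊕ (p → r)) = min(1, 1.000 + 1.000) = min(1, 2.000) = 1.000
~((q → (p ⊕ s)) ⊕ (p ⊕ (p → r))) = 1 − 1.000 = 0.000
~~((q → (p ⊕ s)) ⊕ (p ⊕ (p → r))) = 1 − 0.000 = 1.000
p ⊕ p = min(1, 0.996 + 0.996) = min(1, 1.992) = 1.000
~~((q → (p ⊕ s)) ⊕ (p ⊕ (p → r))) ⊕ (p ⊕ p) = min(1, 1.000 + 1.000) = min(1, 2.000) = 1.000

1.000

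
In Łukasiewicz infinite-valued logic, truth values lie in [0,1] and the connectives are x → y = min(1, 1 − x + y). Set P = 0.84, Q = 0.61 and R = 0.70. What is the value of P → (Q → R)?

1.00

Q → R = min(1, 1 − 0.61 + 0.70) = min(1, 1.09) = 1.00
P → (Q → R) = min(1, 1 − 0.84 + 1.00) = min(1, 1.16) = 1.00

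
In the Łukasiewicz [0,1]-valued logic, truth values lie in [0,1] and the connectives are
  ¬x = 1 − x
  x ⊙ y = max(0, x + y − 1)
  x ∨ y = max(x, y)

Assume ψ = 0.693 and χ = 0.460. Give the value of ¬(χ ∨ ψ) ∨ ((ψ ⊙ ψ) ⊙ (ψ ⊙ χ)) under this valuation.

χ ∨ ψ = max(0.460, 0.693) = 0.693
¬(χ ∨ ψ) = 1 − 0.693 = 0.307
ψ ⊙ ψ = max(0, 0.693 + 0.693 − 1) = max(0, 0.386) = 0.386
ψ ⊙ χ = max(0, 0.693 + 0.460 − 1) = max(0, 0.153) = 0.153
(ψ ⊙ ψ) ⊙ (ψ ⊙ χ) = max(0, 0.386 + 0.153 − 1) = max(0, -0.461) = 0.000
¬(χ ∨ ψ) ∨ ((ψ ⊙ ψ) ⊙ (ψ ⊙ χ)) = max(0.307, 0.000) = 0.307

0.307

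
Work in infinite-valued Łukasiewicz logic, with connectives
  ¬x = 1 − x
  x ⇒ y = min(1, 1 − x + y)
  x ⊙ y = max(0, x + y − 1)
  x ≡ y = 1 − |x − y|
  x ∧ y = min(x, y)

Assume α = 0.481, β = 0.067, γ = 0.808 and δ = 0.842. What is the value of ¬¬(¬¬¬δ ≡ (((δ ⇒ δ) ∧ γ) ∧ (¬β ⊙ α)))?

¬δ = 1 − 0.842 = 0.158
¬¬δ = 1 − 0.158 = 0.842
¬¬¬δ = 1 − 0.842 = 0.158
δ ⇒ δ = min(1, 1 − 0.842 + 0.842) = min(1, 1.000) = 1.000
(δ ⇒ δ) ∧ γ = min(1.000, 0.808) = 0.808
¬β = 1 − 0.067 = 0.933
¬β ⊙ α = max(0, 0.933 + 0.481 − 1) = max(0, 0.414) = 0.414
((δ ⇒ δ) ∧ γ) ∧ (¬β ⊙ α) = min(0.808, 0.414) = 0.414
¬¬¬δ ≡ (((δ ⇒ δ) ∧ γ) ∧ (¬β ⊙ α)) = 1 − |0.158 − 0.414| = 1 − 0.256 = 0.744
¬(¬¬¬δ ≡ (((δ ⇒ δ) ∧ γ) ∧ (¬β ⊙ α))) = 1 − 0.744 = 0.256
¬¬(¬¬¬δ ≡ (((δ ⇒ δ) ∧ γ) ∧ (¬β ⊙ α))) = 1 − 0.256 = 0.744

0.744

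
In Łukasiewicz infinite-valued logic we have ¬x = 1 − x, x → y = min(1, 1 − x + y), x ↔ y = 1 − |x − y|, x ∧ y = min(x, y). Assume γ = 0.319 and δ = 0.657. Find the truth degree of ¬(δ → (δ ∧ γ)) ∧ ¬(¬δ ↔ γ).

δ ∧ γ = min(0.657, 0.319) = 0.319
δ → (δ ∧ γ) = min(1, 1 − 0.657 + 0.319) = min(1, 0.662) = 0.662
¬(δ → (δ ∧ γ)) = 1 − 0.662 = 0.338
¬δ = 1 − 0.657 = 0.343
¬δ ↔ γ = 1 − |0.343 − 0.319| = 1 − 0.024 = 0.976
¬(¬δ ↔ γ) = 1 − 0.976 = 0.024
¬(δ → (δ ∧ γ)) ∧ ¬(¬δ ↔ γ) = min(0.338, 0.024) = 0.024

0.024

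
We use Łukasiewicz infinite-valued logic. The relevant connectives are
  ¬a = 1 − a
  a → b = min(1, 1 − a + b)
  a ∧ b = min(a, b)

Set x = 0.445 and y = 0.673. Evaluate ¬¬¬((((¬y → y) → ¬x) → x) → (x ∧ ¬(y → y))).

¬y = 1 − 0.673 = 0.327
¬y → y = min(1, 1 − 0.327 + 0.673) = min(1, 1.346) = 1.000
¬x = 1 − 0.445 = 0.555
(¬y → y) → ¬x = min(1, 1 − 1.000 + 0.555) = min(1, 0.555) = 0.555
((¬y → y) → ¬x) → x = min(1, 1 − 0.555 + 0.445) = min(1, 0.890) = 0.890
y → y = min(1, 1 − 0.673 + 0.673) = min(1, 1.000) = 1.000
¬(y → y) = 1 − 1.000 = 0.000
x ∧ ¬(y → y) = min(0.445, 0.000) = 0.000
(((¬y → y) → ¬x) → x) → (x ∧ ¬(y → y)) = min(1, 1 − 0.890 + 0.000) = min(1, 0.110) = 0.110
¬((((¬y → y) → ¬x) → x) → (x ∧ ¬(y → y))) = 1 − 0.110 = 0.890
¬¬((((¬y → y) → ¬x) → x) → (x ∧ ¬(y → y))) = 1 − 0.890 = 0.110
¬¬¬((((¬y → y) → ¬x) → x) → (x ∧ ¬(y → y))) = 1 − 0.110 = 0.890

0.890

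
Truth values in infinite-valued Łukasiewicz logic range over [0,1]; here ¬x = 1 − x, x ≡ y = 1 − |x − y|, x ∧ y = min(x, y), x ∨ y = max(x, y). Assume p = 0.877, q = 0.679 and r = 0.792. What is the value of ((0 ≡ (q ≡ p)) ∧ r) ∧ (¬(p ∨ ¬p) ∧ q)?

q ≡ p = 1 − |0.679 − 0.877| = 1 − 0.198 = 0.802
0 ≡ (q ≡ p) = 1 − |0.000 − 0.802| = 1 − 0.802 = 0.198
(0 ≡ (q ≡ p)) ∧ r = min(0.198, 0.792) = 0.198
¬p = 1 − 0.877 = 0.123
p ∨ ¬p = max(0.877, 0.123) = 0.877
¬(p ∨ ¬p) = 1 − 0.877 = 0.123
¬(p ∨ ¬p) ∧ q = min(0.123, 0.679) = 0.123
((0 ≡ (q ≡ p)) ∧ r) ∧ (¬(p ∨ ¬p) ∧ q) = min(0.198, 0.123) = 0.123

0.123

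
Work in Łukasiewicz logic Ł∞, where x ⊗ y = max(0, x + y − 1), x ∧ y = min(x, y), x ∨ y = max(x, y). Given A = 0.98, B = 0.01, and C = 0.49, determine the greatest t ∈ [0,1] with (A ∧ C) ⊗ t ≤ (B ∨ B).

0.52

A ∧ C = min(0.98, 0.49) = 0.49
So the left factor is A ∧ C = 0.49.
B ∨ B = max(0.01, 0.01) = 0.01
So the right-hand bound is B ∨ B = 0.01.
The residuum of the Łukasiewicz t-norm gives the supremum: min(1, 1 − 0.49 + 0.01).
1 − 0.49 + 0.01 = 0.52, so t = min(1, 0.52) = 0.52.
Check: 0.49 ⊗ 0.52 = max(0, 0.01) = 0.01 ≤ 0.01.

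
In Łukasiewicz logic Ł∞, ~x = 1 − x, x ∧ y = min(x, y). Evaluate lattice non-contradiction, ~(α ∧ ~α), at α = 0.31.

~α = 1 − 0.31 = 0.69
α ∧ ~α = min(0.31, 0.69) = 0.31
~(α ∧ ~α) = 1 − 0.31 = 0.69
(The value 0.69 < 1 shows this instance is not satisfied; not a Ł∞-tautology — its value is 1 − min(a, 1−a).)

0.69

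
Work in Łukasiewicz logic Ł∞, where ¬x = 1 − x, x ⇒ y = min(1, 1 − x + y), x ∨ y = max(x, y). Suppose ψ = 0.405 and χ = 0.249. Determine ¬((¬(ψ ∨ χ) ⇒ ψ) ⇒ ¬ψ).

ψ ∨ χ = max(0.405, 0.249) = 0.405
¬(ψ ∨ χ) = 1 − 0.405 = 0.595
¬(ψ ∨ χ) ⇒ ψ = min(1, 1 − 0.595 + 0.405) = min(1, 0.810) = 0.810
¬ψ = 1 − 0.405 = 0.595
(¬(ψ ∨ χ) ⇒ ψ) ⇒ ¬ψ = min(1, 1 − 0.810 + 0.595) = min(1, 0.785) = 0.785
¬((¬(ψ ∨ χ) ⇒ ψ) ⇒ ¬ψ) = 1 − 0.785 = 0.215

0.215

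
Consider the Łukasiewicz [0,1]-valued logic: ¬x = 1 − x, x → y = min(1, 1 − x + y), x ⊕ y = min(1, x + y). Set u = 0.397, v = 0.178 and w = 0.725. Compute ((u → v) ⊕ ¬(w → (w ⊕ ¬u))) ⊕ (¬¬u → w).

u → v = min(1, 1 − 0.397 + 0.178) = min(1, 0.781) = 0.781
¬u = 1 − 0.397 = 0.603
w ⊕ ¬u = min(1, 0.725 + 0.603) = min(1, 1.328) = 1.000
w → (w ⊕ ¬u) = min(1, 1 − 0.725 + 1.000) = min(1, 1.275) = 1.000
¬(w → (w ⊕ ¬u)) = 1 − 1.000 = 0.000
(u → v) ⊕ ¬(w → (w ⊕ ¬u)) = min(1, 0.781 + 0.000) = min(1, 0.781) = 0.781
¬¬u = 1 − 0.603 = 0.397
¬¬u → w = min(1, 1 − 0.397 + 0.725) = min(1, 1.328) = 1.000
((u → v) ⊕ ¬(w → (w ⊕ ¬u))) ⊕ (¬¬u → w) = min(1, 0.781 + 1.000) = min(1, 1.781) = 1.000

1.000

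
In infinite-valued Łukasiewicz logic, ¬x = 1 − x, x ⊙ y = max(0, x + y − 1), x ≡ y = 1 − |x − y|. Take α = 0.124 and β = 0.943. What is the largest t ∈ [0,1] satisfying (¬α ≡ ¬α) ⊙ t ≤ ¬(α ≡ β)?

0.819

¬α = 1 − 0.124 = 0.876
¬α ≡ ¬α = 1 − |0.876 − 0.876| = 1 − 0.000 = 1.000
So the left factor is ¬α ≡ ¬α = 1.000.
α ≡ β = 1 − |0.124 − 0.943| = 1 − 0.819 = 0.181
¬(α ≡ β) = 1 − 0.181 = 0.819
So the right-hand bound is ¬(α ≡ β) = 0.819.
The residuum of the Łukasiewicz t-norm gives the supremum: min(1, 1 − 1.000 + 0.819).
1 − 1.000 + 0.819 = 0.819, so t = min(1, 0.819) = 0.819.
Check: 1.000 ⊙ 0.819 = max(0, 0.819) = 0.819 ≤ 0.819.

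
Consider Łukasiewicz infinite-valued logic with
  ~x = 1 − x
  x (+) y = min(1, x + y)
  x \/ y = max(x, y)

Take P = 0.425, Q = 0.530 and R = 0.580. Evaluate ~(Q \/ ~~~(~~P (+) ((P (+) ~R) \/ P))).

~P = 1 − 0.425 = 0.575
~~P = 1 − 0.575 = 0.425
~R = 1 − 0.580 = 0.420
P (+) ~R = min(1, 0.425 + 0.420) = min(1, 0.845) = 0.845
(P (+) ~R) \/ P = max(0.845, 0.425) = 0.845
~~P (+) ((P (+) ~R) \/ P) = min(1, 0.425 + 0.845) = min(1, 1.270) = 1.000
~(~~P (+) ((P (+) ~R) \/ P)) = 1 − 1.000 = 0.000
~~(~~P (+) ((P (+) ~R) \/ P)) = 1 − 0.000 = 1.000
~~~(~~P (+) ((P (+) ~R) \/ P)) = 1 − 1.000 = 0.000
Q \/ ~~~(~~P (+) ((P (+) ~R) \/ P)) = max(0.530, 0.000) = 0.530
~(Q \/ ~~~(~~P (+) ((P (+) ~R) \/ P))) = 1 − 0.530 = 0.470

0.470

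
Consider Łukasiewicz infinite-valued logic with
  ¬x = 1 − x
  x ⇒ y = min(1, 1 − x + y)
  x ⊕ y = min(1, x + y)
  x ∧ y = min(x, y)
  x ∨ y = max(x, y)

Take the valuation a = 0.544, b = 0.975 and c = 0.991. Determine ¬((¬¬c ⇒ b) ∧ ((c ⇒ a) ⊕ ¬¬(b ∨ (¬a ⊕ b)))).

¬c = 1 − 0.991 = 0.009
¬¬c = 1 − 0.009 = 0.991
¬¬c ⇒ b = min(1, 1 − 0.991 + 0.975) = min(1, 0.984) = 0.984
c ⇒ a = min(1, 1 − 0.991 + 0.544) = min(1, 0.553) = 0.553
¬a = 1 − 0.544 = 0.456
¬a ⊕ b = min(1, 0.456 + 0.975) = min(1, 1.431) = 1.000
b ∨ (¬a ⊕ b) = max(0.975, 1.000) = 1.000
¬(b ∨ (¬a ⊕ b)) = 1 − 1.000 = 0.000
¬¬(b ∨ (¬a ⊕ b)) = 1 − 0.000 = 1.000
(c ⇒ a) ⊕ ¬¬(b ∨ (¬a ⊕ b)) = min(1, 0.553 + 1.000) = min(1, 1.553) = 1.000
(¬¬c ⇒ b) ∧ ((c ⇒ a) ⊕ ¬¬(b ∨ (¬a ⊕ b))) = min(0.984, 1.000) = 0.984
¬((¬¬c ⇒ b) ∧ ((c ⇒ a) ⊕ ¬¬(b ∨ (¬a ⊕ b)))) = 1 − 0.984 = 0.016

0.016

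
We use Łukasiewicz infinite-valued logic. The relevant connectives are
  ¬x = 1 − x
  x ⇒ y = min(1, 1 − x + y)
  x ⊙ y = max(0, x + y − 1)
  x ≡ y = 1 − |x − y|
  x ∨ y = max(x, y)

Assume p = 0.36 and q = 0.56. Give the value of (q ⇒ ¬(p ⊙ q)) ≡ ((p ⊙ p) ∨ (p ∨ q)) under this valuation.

p ⊙ q = max(0, 0.36 + 0.56 − 1) = max(0, -0.08) = 0.00
¬(p ⊙ q) = 1 − 0.00 = 1.00
q ⇒ ¬(p ⊙ q) = min(1, 1 − 0.56 + 1.00) = min(1, 1.44) = 1.00
p ⊙ p = max(0, 0.36 + 0.36 − 1) = max(0, -0.28) = 0.00
p ∨ q = max(0.36, 0.56) = 0.56
(p ⊙ p) ∨ (p ∨ q) = max(0.00, 0.56) = 0.56
(q ⇒ ¬(p ⊙ q)) ≡ ((p ⊙ p) ∨ (p ∨ q)) = 1 − |1.00 − 0.56| = 1 − 0.44 = 0.56

0.56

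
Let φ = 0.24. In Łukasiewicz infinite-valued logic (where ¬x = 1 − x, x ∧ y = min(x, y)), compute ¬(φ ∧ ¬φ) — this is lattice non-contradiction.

¬φ = 1 − 0.24 = 0.76
φ ∧ ¬φ = min(0.24, 0.76) = 0.24
¬(φ ∧ ¬φ) = 1 − 0.24 = 0.76
(The value 0.76 < 1 shows this instance is not satisfied; not a Ł∞-tautology — its value is 1 − min(a, 1−a).)

0.76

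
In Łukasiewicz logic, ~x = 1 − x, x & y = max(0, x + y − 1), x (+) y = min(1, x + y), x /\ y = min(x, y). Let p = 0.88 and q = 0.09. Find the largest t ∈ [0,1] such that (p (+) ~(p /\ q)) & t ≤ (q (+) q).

0.18

p /\ q = min(0.88, 0.09) = 0.09
~(p /\ q) = 1 − 0.09 = 0.91
p (+) ~(p /\ q) = min(1, 0.88 + 0.91) = min(1, 1.79) = 1.00
So the left factor is p (+) ~(p /\ q) = 1.00.
q (+) q = min(1, 0.09 + 0.09) = min(1, 0.18) = 0.18
So the right-hand bound is q (+) q = 0.18.
The residuum of the Łukasiewicz t-norm gives the supremum: min(1, 1 − 1.00 + 0.18).
1 − 1.00 + 0.18 = 0.18, so t = min(1, 0.18) = 0.18.
Check: 1.00 & 0.18 = max(0, 0.18) = 0.18 ≤ 0.18.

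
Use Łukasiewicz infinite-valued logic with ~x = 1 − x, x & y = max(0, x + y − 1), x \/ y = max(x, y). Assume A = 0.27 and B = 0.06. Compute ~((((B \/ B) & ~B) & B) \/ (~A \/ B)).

B \/ B = max(0.06, 0.06) = 0.06
~B = 1 − 0.06 = 0.94
(B \/ B) & ~B = max(0, 0.06 + 0.94 − 1) = max(0, 0.00) = 0.00
((B \/ B) & ~B) & B = max(0, 0.00 + 0.06 − 1) = max(0, -0.94) = 0.00
~A = 1 − 0.27 = 0.73
~A \/ B = max(0.73, 0.06) = 0.73
(((B \/ B) & ~B) & B) \/ (~A \/ B) = max(0.00, 0.73) = 0.73
~((((B \/ B) & ~B) & B) \/ (~A \/ B)) = 1 − 0.73 = 0.27

0.27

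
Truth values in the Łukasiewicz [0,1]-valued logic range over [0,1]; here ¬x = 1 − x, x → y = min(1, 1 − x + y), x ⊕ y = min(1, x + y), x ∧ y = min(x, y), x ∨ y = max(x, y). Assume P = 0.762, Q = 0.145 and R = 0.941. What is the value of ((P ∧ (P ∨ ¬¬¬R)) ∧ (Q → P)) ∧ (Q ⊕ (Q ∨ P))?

0.762

¬R = 1 − 0.941 = 0.059
¬¬R = 1 − 0.059 = 0.941
¬¬¬R = 1 − 0.941 = 0.059
P ∨ ¬¬¬R = max(0.762, 0.059) = 0.762
P ∧ (P ∨ ¬¬¬R) = min(0.762, 0.762) = 0.762
Q → P = min(1, 1 − 0.145 + 0.762) = min(1, 1.617) = 1.000
(P ∧ (P ∨ ¬¬¬R)) ∧ (Q → P) = min(0.762, 1.000) = 0.762
Q ∨ P = max(0.145, 0.762) = 0.762
Q ⊕ (Q ∨ P) = min(1, 0.145 + 0.762) = min(1, 0.907) = 0.907
((P ∧ (P ∨ ¬¬¬R)) ∧ (Q → P)) ∧ (Q ⊕ (Q ∨ P)) = min(0.762, 0.907) = 0.762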